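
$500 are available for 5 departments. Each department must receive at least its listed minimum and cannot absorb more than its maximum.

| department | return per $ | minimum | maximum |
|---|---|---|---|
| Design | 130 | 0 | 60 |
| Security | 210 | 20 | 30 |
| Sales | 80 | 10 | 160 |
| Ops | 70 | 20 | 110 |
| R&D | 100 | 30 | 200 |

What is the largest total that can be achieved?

Meeting every minimum uses 0+20+10+20+30 = 80 $, leaving 420.
Rank by return per $: Security 210 > Design 130 > R&D 100 > Sales 80 > Ops 70.
Security: +10 to 30 (cap) ; 410 left.
Design takes 60 more to reach its cap of 60 ; 350 left.
Give R&D 170 more to hit its cap of 200 ; 180 left.
Sales: +150 to 160 (cap) ; 30 left.
Ops has room for 90 more but only 30 remain, so it gets 50.
Total = 130×60 + 210×30 + 80×160 + 70×50 + 100×200 = 50400.

50400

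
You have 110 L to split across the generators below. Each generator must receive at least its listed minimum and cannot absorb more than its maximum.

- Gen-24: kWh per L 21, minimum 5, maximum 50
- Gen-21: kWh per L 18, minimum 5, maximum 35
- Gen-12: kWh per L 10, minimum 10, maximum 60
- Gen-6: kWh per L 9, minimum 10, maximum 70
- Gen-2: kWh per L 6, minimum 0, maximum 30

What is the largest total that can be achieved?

1920

Meeting every minimum uses 5+5+10+10+0 = 30 L, leaving 80.
Order the generators by kWh per L: Gen-24 21 > Gen-21 18 > Gen-12 10 > Gen-6 9 > Gen-2 6.
Give Gen-24 45 more to hit its cap of 50 → 35 left.
Give Gen-21 30 more to hit its cap of 35 → 5 left.
Gen-12 has room for 50 more but only 5 remain, so it gets 15.
Total = 21×50 + 18×35 + 10×15 + 9×10 = 1920.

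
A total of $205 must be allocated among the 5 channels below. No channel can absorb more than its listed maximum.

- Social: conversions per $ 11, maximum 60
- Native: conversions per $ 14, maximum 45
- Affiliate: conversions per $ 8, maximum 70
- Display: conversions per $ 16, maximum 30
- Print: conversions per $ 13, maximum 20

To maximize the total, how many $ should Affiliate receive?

50

Highest conversions per $ first: Display 16 > Native 14 > Print 13 > Social 11 > Affiliate 8.
Display: +30 to 30 (cap) — 175 left.
Native: +45 to 45 (cap) — 130 left.
Print takes 20 to reach its cap of 20 — 110 left.
Give Social 60 to hit its cap of 60 — 50 left.
Only 50 left; Affiliate takes them to reach 50.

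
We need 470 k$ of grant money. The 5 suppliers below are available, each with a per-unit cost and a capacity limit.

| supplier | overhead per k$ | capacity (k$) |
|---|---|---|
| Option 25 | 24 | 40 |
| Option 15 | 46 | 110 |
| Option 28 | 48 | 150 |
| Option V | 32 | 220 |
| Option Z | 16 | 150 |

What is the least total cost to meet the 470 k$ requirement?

Fill from the cheapest supplier first.
Option Z at 16: take all 150 k$ ; 320 still needed.
Take 40 from Option 25 at 24 ; need 280 more.
Option V (32): use full 220 ; 60 k$ to go.
Take 60 from Option 15 at 46 to finish.
Option 28: unused.
Cost = 150×16 + 40×24 + 220×32 + 60×46 = 13160.

13160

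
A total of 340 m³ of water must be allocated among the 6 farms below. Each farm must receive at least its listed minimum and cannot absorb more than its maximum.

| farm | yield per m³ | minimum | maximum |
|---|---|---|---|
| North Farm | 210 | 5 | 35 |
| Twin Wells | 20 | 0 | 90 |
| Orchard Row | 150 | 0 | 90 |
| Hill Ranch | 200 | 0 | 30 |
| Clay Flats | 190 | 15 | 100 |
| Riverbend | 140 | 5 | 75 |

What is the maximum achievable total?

Meeting every minimum uses 5+0+0+0+15+5 = 25 m³, leaving 315.
Highest yield per m³ first: North Farm 210 > Hill Ranch 200 > Clay Flats 190 > Orchard Row 150 > Riverbend 140 > Twin Wells 20.
Give North Farm 30 more to hit its cap of 35 — 285 left.
Hill Ranch takes 30 more to reach its cap of 30 — 255 left.
Clay Flats: +85 to 100 (cap) — 170 left.
Orchard Row: +90 to 90 (cap) — 80 left.
Riverbend takes 70 more to reach its cap of 75 — 10 left.
Twin Wells has room for 90 more but only 10 remain, so it gets 10.
Total = 210×35 + 20×10 + 150×90 + 200×30 + 190×100 + 140×75 = 56550.

56550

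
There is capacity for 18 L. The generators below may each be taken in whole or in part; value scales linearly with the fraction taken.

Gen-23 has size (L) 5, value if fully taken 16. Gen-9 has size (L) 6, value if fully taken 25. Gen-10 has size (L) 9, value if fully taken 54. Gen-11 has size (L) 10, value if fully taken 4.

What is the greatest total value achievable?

88.6

Best value per unit of size first: Gen-10 54/9≈6, Gen-9 25/6≈4.17, Gen-23 16/5≈3.2, Gen-11 4/10≈0.4.
All 9 L of Gen-10 fit (value 54) → 9 remain.
Gen-9: take in full, 6 L for value 25 → 3 left.
3 L left: a 3/5 share of Gen-23 gives 16×3/5 = 9.6.
Total value = 88.6.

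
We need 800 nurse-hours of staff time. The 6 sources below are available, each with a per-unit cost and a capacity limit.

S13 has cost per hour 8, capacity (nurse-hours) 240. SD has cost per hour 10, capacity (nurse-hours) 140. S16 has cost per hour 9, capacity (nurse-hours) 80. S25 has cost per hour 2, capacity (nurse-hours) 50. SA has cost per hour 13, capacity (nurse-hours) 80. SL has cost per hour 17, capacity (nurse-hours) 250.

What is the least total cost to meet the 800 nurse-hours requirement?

8750

Use sources in increasing cost order.
S25 (2): use full 50 — 750 nurse-hours to go.
S13 (8): use full 240 — 510 nurse-hours to go.
Take 80 from S16 at 9 — need 430 more.
Take 140 from SD at 10 — need 290 more.
SA at 13: take all 80 nurse-hours — 210 still needed.
SL at 17: take 210 of its 250 — requirement met.
Cost = 50×2 + 240×8 + 80×9 + 140×10 + 80×13 + 210×17 = 8750.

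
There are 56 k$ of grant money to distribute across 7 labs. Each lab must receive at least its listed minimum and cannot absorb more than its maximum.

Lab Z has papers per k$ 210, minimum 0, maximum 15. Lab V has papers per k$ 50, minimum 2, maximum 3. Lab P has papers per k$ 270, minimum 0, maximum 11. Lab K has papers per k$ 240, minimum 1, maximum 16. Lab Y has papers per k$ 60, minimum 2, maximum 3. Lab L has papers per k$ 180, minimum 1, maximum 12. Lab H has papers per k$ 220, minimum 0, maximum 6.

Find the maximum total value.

Meeting every minimum uses 0+2+0+1+2+1+0 = 6 k$, leaving 50.
Highest papers per k$ first: Lab P 270 > Lab K 240 > Lab H 220 > Lab Z 210 > Lab L 180 > Lab Y 60 > Lab V 50.
Lab P takes 11 more to reach its cap of 11 — 39 left.
Lab K takes 15 more to reach its cap of 16 — 24 left.
Lab H takes 6 more to reach its cap of 6 — 18 left.
Lab Z: +15 to 15 (cap) — 3 left.
Only 3 left; Lab L takes them to reach 4.
Total = 210×15 + 50×2 + 270×11 + 240×16 + 60×2 + 180×4 + 220×6 = 12220.

12220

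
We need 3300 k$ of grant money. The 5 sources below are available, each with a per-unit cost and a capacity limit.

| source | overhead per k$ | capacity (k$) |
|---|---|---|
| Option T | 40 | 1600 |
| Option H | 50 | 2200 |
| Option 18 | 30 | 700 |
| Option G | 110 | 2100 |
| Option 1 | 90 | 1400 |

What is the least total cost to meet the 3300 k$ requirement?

Use sources in increasing cost order.
Option 18 at 30: take all 700 k$ ; 2600 still needed.
Option T at 40: take all 1600 k$ ; 1000 still needed.
Option H (50): take the remaining 1000 ; done.
Option 1, Option G: unused.
Cost = 700×30 + 1600×40 + 1000×50 = 135000.

135000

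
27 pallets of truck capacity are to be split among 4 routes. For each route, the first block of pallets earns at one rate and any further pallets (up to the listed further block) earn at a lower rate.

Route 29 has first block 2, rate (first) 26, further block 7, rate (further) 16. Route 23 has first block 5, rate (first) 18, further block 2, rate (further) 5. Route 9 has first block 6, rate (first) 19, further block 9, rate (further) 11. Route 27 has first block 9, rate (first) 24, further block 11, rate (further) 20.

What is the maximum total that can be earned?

583

Treat each block as its own option and order by rate: Route 29/T1 26 > Route 27/T1 24 > Route 27/T2 20 > Route 9/T1 19 > Route 23/T1 18 > Route 29/T2 16 > Route 9/T2 11 > Route 23/T2 5.
Fill Route 29 T1 block (2 at 26) — 25 left.
Route 27/T1 (24): +9 — 16 left.
Fill Route 27 T2 block (11 at 20) — 5 left.
Route 9 T1 at 19: only 5 left, fill 5.
Total = 26×2 + 24×9 + 20×11 + 19×5 = 583.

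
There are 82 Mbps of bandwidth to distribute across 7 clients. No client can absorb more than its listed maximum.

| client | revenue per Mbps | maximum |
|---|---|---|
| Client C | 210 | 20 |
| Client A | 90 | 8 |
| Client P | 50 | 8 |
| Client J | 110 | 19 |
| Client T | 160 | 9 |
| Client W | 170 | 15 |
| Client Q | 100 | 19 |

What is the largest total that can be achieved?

12180

Highest revenue per Mbps first: Client C 210 > Client W 170 > Client T 160 > Client J 110 > Client Q 100 > Client A 90 > Client P 50.
Give Client C 20 to hit its cap of 20 ; 62 left.
Client W takes 15 to reach its cap of 15 ; 47 left.
Client T: +9 to 9 (cap) ; 38 left.
Client J: +19 to 19 (cap) ; 19 left.
Client Q: +19 to 19 (cap) ; 0 left.
Total = 210×20 + 110×19 + 160×9 + 170×15 + 100×19 = 12180.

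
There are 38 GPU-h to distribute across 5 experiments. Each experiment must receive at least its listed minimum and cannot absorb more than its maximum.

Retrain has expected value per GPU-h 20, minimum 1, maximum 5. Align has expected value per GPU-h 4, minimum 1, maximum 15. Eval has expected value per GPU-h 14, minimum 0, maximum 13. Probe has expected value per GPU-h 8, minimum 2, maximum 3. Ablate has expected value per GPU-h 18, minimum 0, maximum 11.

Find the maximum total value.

Meeting every minimum uses 1+1+0+2+0 = 4 GPU-h, leaving 34.
Highest expected value per GPU-h first: Retrain 20 > Ablate 18 > Eval 14 > Probe 8 > Align 4.
Retrain takes 4 more to reach its cap of 5 ; 30 left.
Ablate: +11 to 11 (cap) ; 19 left.
Eval takes 13 more to reach its cap of 13 ; 6 left.
Give Probe 1 more to hit its cap of 3 ; 5 left.
Align has room for 14 more but only 5 remain, so it gets 6.
Total = 20×5 + 4×6 + 14×13 + 8×3 + 18×11 = 528.

528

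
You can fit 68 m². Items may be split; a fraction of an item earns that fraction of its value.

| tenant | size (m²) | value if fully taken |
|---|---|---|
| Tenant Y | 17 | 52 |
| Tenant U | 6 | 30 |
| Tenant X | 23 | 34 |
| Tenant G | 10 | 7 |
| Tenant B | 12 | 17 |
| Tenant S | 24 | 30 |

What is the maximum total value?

Rank by value-to-size ratio: Tenant U 30/6≈5, Tenant Y 52/17≈3.06, Tenant X 34/23≈1.48, Tenant B 17/12≈1.42, Tenant S 30/24≈1.25, Tenant G 7/10≈0.7.
Take all of Tenant U (6 m², value 30) → 62 m² left.
Take all of Tenant Y (17 m², value 52) → 45 m² left.
Take all of Tenant X (23 m², value 34) → 22 m² left.
All 12 m² of Tenant B fit (value 17) → 10 remain.
Only 10 m² remain; take 10/24 of Tenant S for value 30×10/24 = 12.5.
Total value = 145.5.

145.5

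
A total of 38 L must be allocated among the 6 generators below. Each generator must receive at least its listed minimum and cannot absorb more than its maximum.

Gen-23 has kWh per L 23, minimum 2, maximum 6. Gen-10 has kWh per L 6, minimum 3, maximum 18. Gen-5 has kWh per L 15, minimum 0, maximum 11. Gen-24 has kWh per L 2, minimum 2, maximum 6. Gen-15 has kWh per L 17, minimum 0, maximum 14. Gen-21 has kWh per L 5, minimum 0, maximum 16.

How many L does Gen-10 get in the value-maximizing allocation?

5

Meeting every minimum uses 2+3+0+2+0+0 = 7 L, leaving 31.
Highest kWh per L first: Gen-23 23 > Gen-15 17 > Gen-5 15 > Gen-10 6 > Gen-21 5 > Gen-24 2.
Gen-23: +4 to 6 (cap) — 27 left.
Give Gen-15 14 more to hit its cap of 14 — 13 left.
Gen-5: +11 to 11 (cap) — 2 left.
Gen-10: +2 (room for 15) → 5. Pool exhausted.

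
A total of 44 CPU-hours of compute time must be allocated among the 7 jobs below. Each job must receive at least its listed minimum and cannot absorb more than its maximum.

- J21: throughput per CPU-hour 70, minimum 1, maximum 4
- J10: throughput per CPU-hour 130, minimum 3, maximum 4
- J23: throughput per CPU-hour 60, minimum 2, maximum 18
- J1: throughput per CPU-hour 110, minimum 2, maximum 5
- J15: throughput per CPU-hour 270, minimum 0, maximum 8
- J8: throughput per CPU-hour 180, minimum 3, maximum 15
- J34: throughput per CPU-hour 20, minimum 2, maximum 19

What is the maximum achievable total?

6610

Meeting every minimum uses 1+3+2+2+0+3+2 = 13 CPU-hours, leaving 31.
Highest throughput per CPU-hour first: J15 270 > J8 180 > J10 130 > J1 110 > J21 70 > J23 60 > J34 20.
J15: +8 to 8 (cap) — 23 left.
J8: +12 to 15 (cap) — 11 left.
Give J10 1 more to hit its cap of 4 — 10 left.
Give J1 3 more to hit its cap of 5 — 7 left.
J21: +3 to 4 (cap) — 4 left.
Only 4 left; J23 takes them to reach 6.
Total = 70×4 + 130×4 + 60×6 + 110×5 + 270×8 + 180×15 + 20×2 = 6610.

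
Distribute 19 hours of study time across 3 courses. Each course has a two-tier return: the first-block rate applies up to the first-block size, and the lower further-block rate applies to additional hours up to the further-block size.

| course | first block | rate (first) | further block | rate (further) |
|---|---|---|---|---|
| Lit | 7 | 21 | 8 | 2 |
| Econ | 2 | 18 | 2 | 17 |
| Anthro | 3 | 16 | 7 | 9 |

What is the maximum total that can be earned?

Treat each block as its own option and order by rate: Lit/T1 21 > Econ/T1 18 > Econ/T2 17 > Anthro/T1 16 > Anthro/T2 9 > Lit/T2 2.
Lit/T1 (21): +7 — 12 left.
Econ/T1 (18): +2 — 10 left.
Fill Econ T2 block (2 at 17) — 8 left.
Anthro T1 at 16: fill all 3 — 5 left.
5 remain; put them into Anthro T2 at 9.
Total = 21×7 + 18×2 + 17×2 + 16×3 + 9×5 = 310.

310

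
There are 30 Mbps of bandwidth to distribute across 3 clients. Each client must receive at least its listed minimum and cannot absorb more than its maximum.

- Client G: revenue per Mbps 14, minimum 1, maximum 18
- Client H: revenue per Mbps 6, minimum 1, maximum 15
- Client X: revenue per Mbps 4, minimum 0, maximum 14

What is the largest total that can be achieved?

Meeting every minimum uses 1+1+0 = 2 Mbps, leaving 28.
Rank by revenue per Mbps: Client G 14 > Client H 6 > Client X 4.
Client G takes 17 more to reach its cap of 18 → 11 left.
Only 11 left; Client H takes them to reach 12.
Total = 14×18 + 6×12 = 324.

324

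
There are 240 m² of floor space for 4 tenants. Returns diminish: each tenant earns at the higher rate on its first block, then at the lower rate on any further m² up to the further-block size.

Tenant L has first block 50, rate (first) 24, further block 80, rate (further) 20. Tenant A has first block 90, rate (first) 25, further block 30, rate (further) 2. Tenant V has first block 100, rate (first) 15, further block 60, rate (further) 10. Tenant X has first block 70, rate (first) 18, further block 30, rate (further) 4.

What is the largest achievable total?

Order all 8 blocks by rate: Tenant A/first 25 > Tenant L/first 24 > Tenant L/second 20 > Tenant X/first 18 > Tenant V/first 15 > Tenant V/second 10 > Tenant X/second 4 > Tenant A/second 2.
Tenant A/first (25): +90 ; 150 left.
Tenant L/first (24): +50 ; 100 left.
Tenant L second at 20: fill all 80 ; 20 left.
20 remain; put them into Tenant X first at 18.
Total = 25×90 + 24×50 + 20×80 + 18×20 = 5410.

5410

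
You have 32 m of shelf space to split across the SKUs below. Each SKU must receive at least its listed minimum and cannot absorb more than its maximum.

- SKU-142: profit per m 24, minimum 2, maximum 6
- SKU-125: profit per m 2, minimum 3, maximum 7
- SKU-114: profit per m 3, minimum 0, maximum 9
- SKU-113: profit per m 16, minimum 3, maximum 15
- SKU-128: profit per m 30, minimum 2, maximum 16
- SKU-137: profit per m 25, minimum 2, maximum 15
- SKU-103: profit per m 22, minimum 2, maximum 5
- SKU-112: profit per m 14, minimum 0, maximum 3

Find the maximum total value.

Meeting every minimum uses 2+3+0+3+2+2+2+0 = 14 m, leaving 18.
Rank by profit per m: SKU-128 30 > SKU-137 25 > SKU-142 24 > SKU-103 22 > SKU-113 16 > SKU-112 14 > SKU-114 3 > SKU-125 2.
SKU-128 takes 14 more to reach its cap of 16 — 4 left.
SKU-137: +4 (room for 13) → 6. Pool exhausted.
Total = 24×2 + 2×3 + 16×3 + 30×16 + 25×6 + 22×2 = 776.

776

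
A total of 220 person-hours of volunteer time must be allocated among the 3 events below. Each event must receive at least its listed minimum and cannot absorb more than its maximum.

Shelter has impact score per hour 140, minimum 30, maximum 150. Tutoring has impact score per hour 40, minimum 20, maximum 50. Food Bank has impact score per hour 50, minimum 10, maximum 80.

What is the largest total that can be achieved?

Meeting every minimum uses 30+20+10 = 60 person-hours, leaving 160.
Rank by impact score per hour: Shelter 140 > Food Bank 50 > Tutoring 40.
Shelter: +120 to 150 (cap) → 40 left.
Food Bank: +40 (room for 70) → 50. Pool exhausted.
Total = 140×150 + 40×20 + 50×50 = 24300.

24300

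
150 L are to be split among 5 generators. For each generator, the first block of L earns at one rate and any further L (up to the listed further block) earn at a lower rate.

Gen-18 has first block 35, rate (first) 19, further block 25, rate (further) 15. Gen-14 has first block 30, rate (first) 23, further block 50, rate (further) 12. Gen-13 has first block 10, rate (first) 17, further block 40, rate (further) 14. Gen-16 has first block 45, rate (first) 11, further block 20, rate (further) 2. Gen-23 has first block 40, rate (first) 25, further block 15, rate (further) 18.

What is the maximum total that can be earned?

Rank every tier by rate: Gen-23/tier1 25 > Gen-14/tier1 23 > Gen-18/tier1 19 > Gen-23/tier2 18 > Gen-13/tier1 17 > Gen-18/tier2 15 > Gen-13/tier2 14 > Gen-14/tier2 12 > Gen-16/tier1 11 > Gen-16/tier2 2.
Fill Gen-23 tier1 block (40 at 25) — 110 left.
Gen-14 tier1 at 23: fill all 30 — 80 left.
Fill Gen-18 tier1 block (35 at 19) — 45 left.
Gen-23/tier2 (18): +15 — 30 left.
Gen-13 tier1 at 17: fill all 10 — 20 left.
Gen-18/tier2: +20 of 25 at 15; pool empty.
Total = 25×40 + 23×30 + 19×35 + 18×15 + 17×10 + 15×20 = 3095.

3095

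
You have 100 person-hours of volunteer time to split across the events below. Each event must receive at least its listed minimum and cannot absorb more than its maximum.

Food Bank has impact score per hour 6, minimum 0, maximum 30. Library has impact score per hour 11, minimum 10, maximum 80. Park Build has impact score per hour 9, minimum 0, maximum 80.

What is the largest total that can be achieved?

Meeting every minimum uses 0+10+0 = 10 person-hours, leaving 90.
Order the events by impact score per hour: Library 11 > Park Build 9 > Food Bank 6.
Library: +70 to 80 (cap) ; 20 left.
Only 20 left; Park Build takes them to reach 20.
Total = 11×80 + 9×20 = 1060.

1060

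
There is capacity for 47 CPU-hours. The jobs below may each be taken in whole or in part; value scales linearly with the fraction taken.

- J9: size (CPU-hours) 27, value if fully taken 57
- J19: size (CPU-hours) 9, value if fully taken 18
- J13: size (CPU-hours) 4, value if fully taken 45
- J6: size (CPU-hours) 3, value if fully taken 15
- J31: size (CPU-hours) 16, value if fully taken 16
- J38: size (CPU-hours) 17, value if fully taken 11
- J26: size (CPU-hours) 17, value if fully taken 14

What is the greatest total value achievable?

139

Rank by value-to-size ratio: J13 45/4≈11.2, J6 15/3≈5, J9 57/27≈2.11, J19 18/9≈2, J31 16/16≈1, J26 14/17≈0.824, J38 11/17≈0.647.
J13: take in full, 4 CPU-hours for value 45 → 43 left.
J6: take in full, 3 CPU-hours for value 15 → 40 left.
J9: take in full, 27 CPU-hours for value 57 → 13 left.
Take all of J19 (9 CPU-hours, value 18) → 4 CPU-hours left.
4 CPU-hours left: a 4/16 share of J31 gives 16×4/16 = 4.
Total value = 139.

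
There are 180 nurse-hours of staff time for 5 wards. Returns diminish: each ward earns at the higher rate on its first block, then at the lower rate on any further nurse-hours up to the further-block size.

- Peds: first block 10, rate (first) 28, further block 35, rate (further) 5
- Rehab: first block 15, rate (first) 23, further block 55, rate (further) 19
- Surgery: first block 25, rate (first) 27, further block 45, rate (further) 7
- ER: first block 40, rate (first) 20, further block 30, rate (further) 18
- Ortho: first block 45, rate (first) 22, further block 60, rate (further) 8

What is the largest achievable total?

3945

Rank every tier by rate: Peds/first 28 > Surgery/first 27 > Rehab/first 23 > Ortho/first 22 > ER/first 20 > Rehab/second 19 > ER/second 18 > Ortho/second 8 > Surgery/second 7 > Peds/second 5.
Peds first at 28: fill all 10 → 170 left.
Fill Surgery first block (25 at 27) → 145 left.
Fill Rehab first block (15 at 23) → 130 left.
Ortho first at 22: fill all 45 → 85 left.
ER/first (20): +40 → 45 left.
45 remain; put them into Rehab second at 19.
Total = 28×10 + 27×25 + 23×15 + 22×45 + 20×40 + 19×45 = 3945.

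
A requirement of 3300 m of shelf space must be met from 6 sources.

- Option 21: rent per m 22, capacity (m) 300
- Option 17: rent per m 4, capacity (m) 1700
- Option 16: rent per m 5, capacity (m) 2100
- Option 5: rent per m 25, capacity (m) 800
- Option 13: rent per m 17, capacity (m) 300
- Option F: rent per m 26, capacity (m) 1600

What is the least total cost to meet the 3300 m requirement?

14800

Cheapest first:
Option 17 at 4: take all 1700 m → 1600 still needed.
Take 1600 from Option 16 at 5 to finish.
Option 13, Option 21, Option 5, Option F: unused.
Cost = 1700×4 + 1600×5 = 14800.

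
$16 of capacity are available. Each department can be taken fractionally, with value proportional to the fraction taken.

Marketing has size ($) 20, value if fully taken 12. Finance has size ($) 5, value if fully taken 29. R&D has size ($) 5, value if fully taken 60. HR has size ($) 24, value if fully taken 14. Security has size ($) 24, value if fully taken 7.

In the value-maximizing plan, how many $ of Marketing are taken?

Rank by value-to-size ratio: R&D 60/5≈12, Finance 29/5≈5.8, Marketing 12/20≈0.6, HR 14/24≈0.583, Security 7/24≈0.292.
R&D: take in full, 5 $ for value 60 → 11 left.
Finance: take in full, 5 $ for value 29 → 6 left.
Only 6 $ remain; take 6/20 of Marketing for value 12×6/20 = 3.6.

6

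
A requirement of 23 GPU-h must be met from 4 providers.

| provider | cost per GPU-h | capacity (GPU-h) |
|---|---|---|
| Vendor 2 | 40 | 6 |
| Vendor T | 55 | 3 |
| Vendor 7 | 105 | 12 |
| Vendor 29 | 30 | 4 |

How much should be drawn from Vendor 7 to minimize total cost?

Fill from the cheapest provider first.
Vendor 29 at 30: take all 4 GPU-h → 19 still needed.
Vendor 2 (40): use full 6 → 13 GPU-h to go.
Take 3 from Vendor T at 55 → need 10 more.
Vendor 7 at 105: take 10 of its 12 → requirement met.

10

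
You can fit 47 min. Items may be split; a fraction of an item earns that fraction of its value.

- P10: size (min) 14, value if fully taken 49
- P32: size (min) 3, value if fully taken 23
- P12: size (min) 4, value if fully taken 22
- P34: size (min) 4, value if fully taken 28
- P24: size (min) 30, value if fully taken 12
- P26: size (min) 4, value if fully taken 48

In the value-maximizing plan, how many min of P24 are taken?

18

Sort by value density: P26 48/4≈12, P32 23/3≈7.67, P34 28/4≈7, P12 22/4≈5.5, P10 49/14≈3.5, P24 12/30≈0.4.
Take all of P26 (4 min, value 48) — 43 min left.
Take all of P32 (3 min, value 23) — 40 min left.
All 4 min of P34 fit (value 28) — 36 remain.
Take all of P12 (4 min, value 22) — 32 min left.
P10: take in full, 14 min for value 49 — 18 left.
18 min left: a 18/30 share of P24 gives 12×18/30 = 7.2.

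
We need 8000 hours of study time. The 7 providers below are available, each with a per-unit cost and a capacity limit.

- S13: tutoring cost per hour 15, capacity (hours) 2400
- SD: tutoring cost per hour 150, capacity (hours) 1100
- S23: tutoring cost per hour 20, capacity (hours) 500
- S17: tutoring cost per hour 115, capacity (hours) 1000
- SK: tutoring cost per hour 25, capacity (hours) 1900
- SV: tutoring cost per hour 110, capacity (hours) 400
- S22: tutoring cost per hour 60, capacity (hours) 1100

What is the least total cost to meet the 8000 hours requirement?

Fill from the cheapest provider first.
S13 (15): use full 2400 ; 5600 hours to go.
Take 500 from S23 at 20 ; need 5100 more.
SK (25): use full 1900 ; 3200 hours to go.
S22 at 60: take all 1100 hours ; 2100 still needed.
SV at 110: take all 400 hours ; 1700 still needed.
Take 1000 from S17 at 115 ; need 700 more.
Take 700 from SD at 150 to finish.
Cost = 2400×15 + 500×20 + 1900×25 + 1100×60 + 400×110 + 1000×115 + 700×150 = 423500.

423500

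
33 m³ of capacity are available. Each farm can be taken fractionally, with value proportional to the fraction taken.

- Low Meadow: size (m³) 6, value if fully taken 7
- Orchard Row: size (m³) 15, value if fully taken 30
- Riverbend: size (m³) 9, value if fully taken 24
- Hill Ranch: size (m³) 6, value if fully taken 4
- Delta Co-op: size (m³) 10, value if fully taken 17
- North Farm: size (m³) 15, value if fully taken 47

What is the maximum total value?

Best value per unit of size first: North Farm 47/15≈3.13, Riverbend 24/9≈2.67, Orchard Row 30/15≈2, Delta Co-op 17/10≈1.7, Low Meadow 7/6≈1.17, Hill Ranch 4/6≈0.667.
All 15 m³ of North Farm fit (value 47) ; 18 remain.
All 9 m³ of Riverbend fit (value 24) ; 9 remain.
Only 9 m³ remain; take 9/15 of Orchard Row for value 30×9/15 = 18.
Total value = 89.

89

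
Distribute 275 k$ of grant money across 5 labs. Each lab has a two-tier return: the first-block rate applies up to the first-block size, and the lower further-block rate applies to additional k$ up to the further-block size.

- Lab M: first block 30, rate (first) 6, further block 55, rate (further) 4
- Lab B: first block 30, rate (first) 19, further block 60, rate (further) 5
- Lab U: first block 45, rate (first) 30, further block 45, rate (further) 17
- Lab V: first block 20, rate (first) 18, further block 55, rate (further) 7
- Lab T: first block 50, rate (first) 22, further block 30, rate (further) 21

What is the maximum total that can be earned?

Order all 10 blocks by rate: Lab U/T1 30 > Lab T/T1 22 > Lab T/T2 21 > Lab B/T1 19 > Lab V/T1 18 > Lab U/T2 17 > Lab V/T2 7 > Lab M/T1 6 > Lab B/T2 5 > Lab M/T2 4.
Lab U/T1 (30): +45 ; 230 left.
Lab T T1 at 22: fill all 50 ; 180 left.
Lab T/T2 (21): +30 ; 150 left.
Lab B T1 at 19: fill all 30 ; 120 left.
Lab V/T1 (18): +20 ; 100 left.
Lab U T2 at 17: fill all 45 ; 55 left.
Fill Lab V T2 block (55 at 7) ; 0 left.
Total = 30×45 + 22×50 + 21×30 + 19×30 + 18×20 + 17×45 + 7×55 = 5160.

5160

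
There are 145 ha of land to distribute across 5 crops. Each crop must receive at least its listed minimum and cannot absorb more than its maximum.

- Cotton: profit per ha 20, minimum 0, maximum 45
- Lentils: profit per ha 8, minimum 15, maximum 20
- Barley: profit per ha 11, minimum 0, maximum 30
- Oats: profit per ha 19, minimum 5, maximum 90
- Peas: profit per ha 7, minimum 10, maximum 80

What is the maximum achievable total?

Meeting every minimum uses 0+15+0+5+10 = 30 ha, leaving 115.
Highest profit per ha first: Cotton 20 > Oats 19 > Barley 11 > Lentils 8 > Peas 7.
Cotton takes 45 more to reach its cap of 45 — 70 left.
Only 70 left; Oats takes them to reach 75.
Total = 20×45 + 8×15 + 19×75 + 7×10 = 2515.

2515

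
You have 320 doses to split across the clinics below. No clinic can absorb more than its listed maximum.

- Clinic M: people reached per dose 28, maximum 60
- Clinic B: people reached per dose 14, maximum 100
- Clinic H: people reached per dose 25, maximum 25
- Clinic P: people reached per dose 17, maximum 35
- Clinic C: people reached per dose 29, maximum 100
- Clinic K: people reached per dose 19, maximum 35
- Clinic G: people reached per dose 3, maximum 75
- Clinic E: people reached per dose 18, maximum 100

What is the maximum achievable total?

Order the clinics by people reached per dose: Clinic C 29 > Clinic M 28 > Clinic H 25 > Clinic K 19 > Clinic E 18 > Clinic P 17 > Clinic B 14 > Clinic G 3.
Clinic C takes 100 to reach its cap of 100 → 220 left.
Clinic M: +60 to 60 (cap) → 160 left.
Give Clinic H 25 to hit its cap of 25 → 135 left.
Give Clinic K 35 to hit its cap of 35 → 100 left.
Clinic E takes 100 to reach its cap of 100 → 0 left.
Total = 28×60 + 25×25 + 29×100 + 19×35 + 18×100 = 7670.

7670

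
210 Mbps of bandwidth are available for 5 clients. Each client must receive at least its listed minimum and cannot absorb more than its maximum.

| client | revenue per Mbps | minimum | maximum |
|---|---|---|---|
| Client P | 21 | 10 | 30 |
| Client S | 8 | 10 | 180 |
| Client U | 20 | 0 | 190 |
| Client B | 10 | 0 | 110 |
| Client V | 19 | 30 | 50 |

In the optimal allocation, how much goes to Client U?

140

Meeting every minimum uses 10+10+0+0+30 = 50 Mbps, leaving 160.
Order the clients by revenue per Mbps: Client P 21 > Client U 20 > Client V 19 > Client B 10 > Client S 8.
Client P takes 20 more to reach its cap of 30 — 140 left.
Client U: +140 (room for 190) → 140. Pool exhausted.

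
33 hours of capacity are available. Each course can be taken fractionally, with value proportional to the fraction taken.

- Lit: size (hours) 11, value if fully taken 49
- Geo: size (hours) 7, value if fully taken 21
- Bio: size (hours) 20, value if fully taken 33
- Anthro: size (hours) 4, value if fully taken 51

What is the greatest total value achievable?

Sort by value density: Anthro 51/4≈12.8, Lit 49/11≈4.45, Geo 21/7≈3, Bio 33/20≈1.65.
All 4 hours of Anthro fit (value 51) ; 29 remain.
Take all of Lit (11 hours, value 49) ; 18 hours left.
Geo: take in full, 7 hours for value 21 ; 11 left.
11 hours left: a 11/20 share of Bio gives 33×11/20 = 18.15.
Total value = 139.15.

139.15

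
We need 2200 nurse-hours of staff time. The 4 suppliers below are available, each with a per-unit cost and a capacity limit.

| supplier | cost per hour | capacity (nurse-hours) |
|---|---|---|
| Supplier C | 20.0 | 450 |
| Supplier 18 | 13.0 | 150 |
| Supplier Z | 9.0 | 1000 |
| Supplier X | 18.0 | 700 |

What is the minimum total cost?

Use suppliers in increasing cost order.
Take 1000 from Supplier Z at 9.0 → need 1200 more.
Supplier 18 at 13.0: take all 150 nurse-hours → 1050 still needed.
Supplier X at 18.0: take all 700 nurse-hours → 350 still needed.
Supplier C at 20.0: take 350 of its 450 → requirement met.
Cost = 1000×9.0 + 150×13.0 + 700×18.0 + 350×20.0 = 30550.

30550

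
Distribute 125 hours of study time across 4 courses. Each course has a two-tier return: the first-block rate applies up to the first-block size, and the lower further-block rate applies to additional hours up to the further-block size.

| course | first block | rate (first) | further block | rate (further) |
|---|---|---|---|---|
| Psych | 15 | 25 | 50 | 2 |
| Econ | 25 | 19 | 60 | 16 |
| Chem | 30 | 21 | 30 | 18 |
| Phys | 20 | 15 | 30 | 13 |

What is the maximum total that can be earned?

2420

Order all 8 blocks by rate: Psych/first 25 > Chem/first 21 > Econ/first 19 > Chem/second 18 > Econ/second 16 > Phys/first 15 > Phys/second 13 > Psych/second 2.
Psych first at 25: fill all 15 → 110 left.
Chem/first (21): +30 → 80 left.
Econ/first (19): +25 → 55 left.
Fill Chem second block (30 at 18) → 25 left.
Econ second at 16: only 25 left, fill 25.
Total = 25×15 + 21×30 + 19×25 + 18×30 + 16×25 = 2420.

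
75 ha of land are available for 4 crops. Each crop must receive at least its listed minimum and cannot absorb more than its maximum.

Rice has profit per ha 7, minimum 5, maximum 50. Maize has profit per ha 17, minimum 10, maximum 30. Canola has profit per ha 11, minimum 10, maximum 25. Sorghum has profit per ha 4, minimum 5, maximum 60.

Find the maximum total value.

910

Meeting every minimum uses 5+10+10+5 = 30 ha, leaving 45.
Highest profit per ha first: Maize 17 > Canola 11 > Rice 7 > Sorghum 4.
Maize takes 20 more to reach its cap of 30 → 25 left.
Canola takes 15 more to reach its cap of 25 → 10 left.
Rice has room for 45 more but only 10 remain, so it gets 15.
Total = 7×15 + 17×30 + 11×25 + 4×5 = 910.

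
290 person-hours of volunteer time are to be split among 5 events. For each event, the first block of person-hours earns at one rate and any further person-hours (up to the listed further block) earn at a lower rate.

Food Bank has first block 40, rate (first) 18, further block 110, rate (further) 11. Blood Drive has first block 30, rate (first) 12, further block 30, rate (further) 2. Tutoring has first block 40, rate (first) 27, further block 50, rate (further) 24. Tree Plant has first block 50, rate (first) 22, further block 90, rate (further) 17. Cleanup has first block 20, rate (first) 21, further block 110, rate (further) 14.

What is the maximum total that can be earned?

Rank every tier by rate: Tutoring/first 27 > Tutoring/second 24 > Tree Plant/first 22 > Cleanup/first 21 > Food Bank/first 18 > Tree Plant/second 17 > Cleanup/second 14 > Blood Drive/first 12 > Food Bank/second 11 > Blood Drive/second 2.
Fill Tutoring first block (40 at 27) — 250 left.
Tutoring second at 24: fill all 50 — 200 left.
Fill Tree Plant first block (50 at 22) — 150 left.
Cleanup first at 21: fill all 20 — 130 left.
Food Bank/first (18): +40 — 90 left.
Fill Tree Plant second block (90 at 17) — 0 left.
Total = 27×40 + 24×50 + 22×50 + 21×20 + 18×40 + 17×90 = 6050.

6050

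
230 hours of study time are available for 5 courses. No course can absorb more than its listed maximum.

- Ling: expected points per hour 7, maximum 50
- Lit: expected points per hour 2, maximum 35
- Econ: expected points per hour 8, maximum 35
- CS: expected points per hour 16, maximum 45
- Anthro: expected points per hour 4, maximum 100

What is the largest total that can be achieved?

1750

Rank by expected points per hour: CS 16 > Econ 8 > Ling 7 > Anthro 4 > Lit 2.
CS takes 45 to reach its cap of 45 ; 185 left.
Econ takes 35 to reach its cap of 35 ; 150 left.
Ling: +50 to 50 (cap) ; 100 left.
Anthro takes 100 to reach its cap of 100 ; 0 left.
Total = 7×50 + 8×35 + 16×45 + 4×100 = 1750.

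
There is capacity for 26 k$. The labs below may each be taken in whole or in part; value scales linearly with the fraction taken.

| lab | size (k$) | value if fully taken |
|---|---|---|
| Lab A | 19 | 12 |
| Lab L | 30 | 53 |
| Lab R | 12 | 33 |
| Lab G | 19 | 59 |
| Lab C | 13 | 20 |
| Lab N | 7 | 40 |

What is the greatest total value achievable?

Best value per unit of size first: Lab N 40/7≈5.71, Lab G 59/19≈3.11, Lab R 33/12≈2.75, Lab L 53/30≈1.77, Lab C 20/13≈1.54, Lab A 12/19≈0.632.
All 7 k$ of Lab N fit (value 40) → 19 remain.
Lab G: take in full, 19 k$ for value 59 → 0 left.
Total value = 99.

99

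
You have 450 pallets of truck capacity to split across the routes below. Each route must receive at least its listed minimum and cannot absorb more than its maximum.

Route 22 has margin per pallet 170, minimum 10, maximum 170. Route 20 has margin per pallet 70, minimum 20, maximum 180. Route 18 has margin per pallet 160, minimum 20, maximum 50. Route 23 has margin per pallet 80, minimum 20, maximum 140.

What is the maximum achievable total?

Meeting every minimum uses 10+20+20+20 = 70 pallets, leaving 380.
Highest margin per pallet first: Route 22 170 > Route 18 160 > Route 23 80 > Route 20 70.
Route 22: +160 to 170 (cap) ; 220 left.
Route 18 takes 30 more to reach its cap of 50 ; 190 left.
Route 23: +120 to 140 (cap) ; 70 left.
Only 70 left; Route 20 takes them to reach 90.
Total = 170×170 + 70×90 + 160×50 + 80×140 = 54400.

54400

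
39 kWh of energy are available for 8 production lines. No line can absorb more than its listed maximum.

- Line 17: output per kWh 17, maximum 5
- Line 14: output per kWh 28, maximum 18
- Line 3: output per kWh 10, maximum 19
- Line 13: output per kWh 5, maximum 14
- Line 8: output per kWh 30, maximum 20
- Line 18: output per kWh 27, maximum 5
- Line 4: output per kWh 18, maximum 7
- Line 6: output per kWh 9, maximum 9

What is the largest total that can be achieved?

Order the production lines by output per kWh: Line 8 30 > Line 14 28 > Line 18 27 > Line 4 18 > Line 17 17 > Line 3 10 > Line 6 9 > Line 13 5.
Give Line 8 20 to hit its cap of 20 ; 19 left.
Line 14: +18 to 18 (cap) ; 1 left.
Only 1 left; Line 18 takes them to reach 1.
Total = 28×18 + 30×20 + 27×1 = 1131.

1131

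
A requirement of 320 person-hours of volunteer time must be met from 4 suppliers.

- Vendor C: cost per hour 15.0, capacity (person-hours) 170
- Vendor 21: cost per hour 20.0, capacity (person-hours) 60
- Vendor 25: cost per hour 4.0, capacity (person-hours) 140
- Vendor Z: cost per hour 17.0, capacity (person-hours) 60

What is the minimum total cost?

Use suppliers in increasing cost order.
Vendor 25 (4.0): use full 140 — 180 person-hours to go.
Take 170 from Vendor C at 15.0 — need 10 more.
Vendor Z at 17.0: take 10 of its 60 — requirement met.
Vendor 21: unused.
Cost = 140×4.0 + 170×15.0 + 10×17.0 = 3280.

3280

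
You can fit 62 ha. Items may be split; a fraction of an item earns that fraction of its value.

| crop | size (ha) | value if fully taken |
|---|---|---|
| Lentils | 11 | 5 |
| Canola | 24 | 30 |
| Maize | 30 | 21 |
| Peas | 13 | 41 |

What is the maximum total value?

Sort by value density: Peas 41/13≈3.15, Canola 30/24≈1.25, Maize 21/30≈0.7, Lentils 5/11≈0.455.
All 13 ha of Peas fit (value 41) — 49 remain.
All 24 ha of Canola fit (value 30) — 25 remain.
25 ha left: a 25/30 share of Maize gives 21×25/30 = 17.5.
Total value = 88.5.

88.5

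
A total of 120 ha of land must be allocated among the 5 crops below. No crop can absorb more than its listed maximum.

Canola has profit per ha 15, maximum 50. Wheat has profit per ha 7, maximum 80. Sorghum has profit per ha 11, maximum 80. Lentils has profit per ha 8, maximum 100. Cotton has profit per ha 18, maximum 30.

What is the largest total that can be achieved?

1730

Highest profit per ha first: Cotton 18 > Canola 15 > Sorghum 11 > Lentils 8 > Wheat 7.
Cotton: +30 to 30 (cap) → 90 left.
Canola: +50 to 50 (cap) → 40 left.
Sorghum: +40 (room for 80) → 40. Pool exhausted.
Total = 15×50 + 11×40 + 18×30 = 1730.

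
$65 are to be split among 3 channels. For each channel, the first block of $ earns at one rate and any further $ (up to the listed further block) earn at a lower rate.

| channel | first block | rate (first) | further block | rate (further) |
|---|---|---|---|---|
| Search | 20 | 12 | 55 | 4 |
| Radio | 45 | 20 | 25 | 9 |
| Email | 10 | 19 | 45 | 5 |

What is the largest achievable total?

1210

Order all 6 blocks by rate: Radio/tier1 20 > Email/tier1 19 > Search/tier1 12 > Radio/tier2 9 > Email/tier2 5 > Search/tier2 4.
Radio/tier1 (20): +45 — 20 left.
Email tier1 at 19: fill all 10 — 10 left.
10 remain; put them into Search tier1 at 12.
Total = 20×45 + 19×10 + 12×10 = 1210.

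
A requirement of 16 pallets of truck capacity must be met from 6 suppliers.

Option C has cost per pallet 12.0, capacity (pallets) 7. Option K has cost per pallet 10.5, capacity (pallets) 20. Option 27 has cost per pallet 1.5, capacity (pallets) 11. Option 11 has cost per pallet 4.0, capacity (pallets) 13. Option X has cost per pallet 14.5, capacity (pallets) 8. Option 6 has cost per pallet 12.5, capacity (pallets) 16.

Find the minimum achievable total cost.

Use suppliers in increasing cost order.
Take 11 from Option 27 at 1.5 ; need 5 more.
Option 11 at 4.0: take 5 of its 13 ; requirement met.
Option K, Option C, Option 6, Option X: unused.
Cost = 11×1.5 + 5×4.0 = 36.5.

36.5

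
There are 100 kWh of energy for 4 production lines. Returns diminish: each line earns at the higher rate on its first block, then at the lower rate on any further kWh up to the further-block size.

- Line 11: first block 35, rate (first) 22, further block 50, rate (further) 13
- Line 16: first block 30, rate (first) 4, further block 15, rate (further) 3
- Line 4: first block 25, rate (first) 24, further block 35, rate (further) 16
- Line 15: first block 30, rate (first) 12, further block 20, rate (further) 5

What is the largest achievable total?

Rank every tier by rate: Line 4/first 24 > Line 11/first 22 > Line 4/second 16 > Line 11/second 13 > Line 15/first 12 > Line 15/second 5 > Line 16/first 4 > Line 16/second 3.
Line 4 first at 24: fill all 25 ; 75 left.
Line 11 first at 22: fill all 35 ; 40 left.
Line 4 second at 16: fill all 35 ; 5 left.
5 remain; put them into Line 11 second at 13.
Total = 24×25 + 22×35 + 16×35 + 13×5 = 1995.

1995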